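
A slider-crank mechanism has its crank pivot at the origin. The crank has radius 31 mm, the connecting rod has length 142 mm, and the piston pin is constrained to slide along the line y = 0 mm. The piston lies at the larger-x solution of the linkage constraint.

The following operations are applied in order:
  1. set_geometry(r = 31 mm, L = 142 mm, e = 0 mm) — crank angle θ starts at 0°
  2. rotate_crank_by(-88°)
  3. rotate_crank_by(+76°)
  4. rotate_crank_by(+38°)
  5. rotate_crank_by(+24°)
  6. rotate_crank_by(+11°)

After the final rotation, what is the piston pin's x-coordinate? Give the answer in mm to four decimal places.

154.4166

set_geometry: r = 31 mm, L = 142 mm, e = 0 mm; θ ← 0°
rotate_crank_by(-88°): θ ← 0° -88° = -88°
rotate_crank_by(+76°): θ ← -88° +76° = -12°
rotate_crank_by(+38°): θ ← -12° +38° = 26°
rotate_crank_by(+24°): θ ← 26° +24° = 50°
rotate_crank_by(+11°): θ ← 50° +11° = 61°
crank pin P = (r cos θ, r sin θ) = (15.029098, 27.113211)
h = r sin θ − e = 27.113211 − 0 = 27.113211
x = r cos θ + √(L² − h²) = 15.029098 + √(20164.0 − 735.1262) = 15.029098 + 139.387495 = 154.416593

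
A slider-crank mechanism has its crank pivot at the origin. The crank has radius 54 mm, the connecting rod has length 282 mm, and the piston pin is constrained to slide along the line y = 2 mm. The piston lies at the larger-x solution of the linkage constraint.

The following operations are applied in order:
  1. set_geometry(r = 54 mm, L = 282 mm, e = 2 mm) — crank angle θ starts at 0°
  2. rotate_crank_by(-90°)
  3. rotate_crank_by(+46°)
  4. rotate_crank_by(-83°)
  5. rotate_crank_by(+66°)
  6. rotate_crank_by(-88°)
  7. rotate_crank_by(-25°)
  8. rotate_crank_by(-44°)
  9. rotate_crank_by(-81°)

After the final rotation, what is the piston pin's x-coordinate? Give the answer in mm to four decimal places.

304.5290

set_geometry: r = 54 mm, L = 282 mm, e = 2 mm; θ ← 0°
rotate_crank_by(-90°): θ ← 0° -90° = -90°
rotate_crank_by(+46°): θ ← -90° +46° = -44°
rotate_crank_by(-83°): θ ← -44° -83° = -127°
rotate_crank_by(+66°): θ ← -127° +66° = -61°
rotate_crank_by(-88°): θ ← -61° -88° = -149°
rotate_crank_by(-25°): θ ← -149° -25° = -174°
rotate_crank_by(-44°): θ ← -174° -44° = -218°
rotate_crank_by(-81°): θ ← -218° -81° = -299°
crank pin P = (r cos θ, r sin θ) = (26.179719, 47.229464)
h = r sin θ − e = 47.229464 − 2 = 45.229464
x = r cos θ + √(L² − h²) = 26.179719 + √(79524.0 − 2045.7044) = 26.179719 + 278.349233 = 304.528953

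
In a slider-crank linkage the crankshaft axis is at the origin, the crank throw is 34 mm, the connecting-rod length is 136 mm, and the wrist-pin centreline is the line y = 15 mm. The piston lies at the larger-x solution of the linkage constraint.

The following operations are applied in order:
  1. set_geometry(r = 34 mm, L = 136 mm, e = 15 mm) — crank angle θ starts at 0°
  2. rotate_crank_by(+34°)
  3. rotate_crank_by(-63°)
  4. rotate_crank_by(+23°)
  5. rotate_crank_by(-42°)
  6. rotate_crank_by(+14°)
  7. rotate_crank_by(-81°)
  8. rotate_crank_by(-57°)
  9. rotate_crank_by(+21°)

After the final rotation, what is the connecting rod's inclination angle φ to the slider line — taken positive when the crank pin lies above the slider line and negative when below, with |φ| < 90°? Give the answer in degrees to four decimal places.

-13.3852

set_geometry: r = 34 mm, L = 136 mm, e = 15 mm; θ ← 0°
rotate_crank_by(+34°): θ ← 0° +34° = 34°
rotate_crank_by(-63°): θ ← 34° -63° = -29°
rotate_crank_by(+23°): θ ← -29° +23° = -6°
rotate_crank_by(-42°): θ ← -6° -42° = -48°
rotate_crank_by(+14°): θ ← -48° +14° = -34°
rotate_crank_by(-81°): θ ← -34° -81° = -115°
rotate_crank_by(-57°): θ ← -115° -57° = -172°
rotate_crank_by(+21°): θ ← -172° +21° = -151°
crank pin P = (r cos θ, r sin θ) = (-29.737070, -16.483527)
h = r sin θ − e = -16.483527 − 15 = -31.483527
sin φ = h / L = -31.483527 / 136 = -0.23149652
φ = arcsin(-0.23149652) = -13.385194°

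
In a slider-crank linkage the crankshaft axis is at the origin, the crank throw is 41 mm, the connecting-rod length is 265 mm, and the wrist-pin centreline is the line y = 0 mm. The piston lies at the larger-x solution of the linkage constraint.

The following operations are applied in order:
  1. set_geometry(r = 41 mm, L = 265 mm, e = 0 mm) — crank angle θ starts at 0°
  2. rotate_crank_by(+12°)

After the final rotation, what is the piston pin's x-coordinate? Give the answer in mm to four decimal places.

304.9669

set_geometry: r = 41 mm, L = 265 mm, e = 0 mm; θ ← 0°
rotate_crank_by(+12°): θ ← 0° +12° = 12°
crank pin P = (r cos θ, r sin θ) = (40.104052, 8.524379)
h = r sin θ − e = 8.524379 − 0 = 8.524379
x = r cos θ + √(L² − h²) = 40.104052 + √(70225.0 − 72.6650) = 40.104052 + 264.862861 = 304.966912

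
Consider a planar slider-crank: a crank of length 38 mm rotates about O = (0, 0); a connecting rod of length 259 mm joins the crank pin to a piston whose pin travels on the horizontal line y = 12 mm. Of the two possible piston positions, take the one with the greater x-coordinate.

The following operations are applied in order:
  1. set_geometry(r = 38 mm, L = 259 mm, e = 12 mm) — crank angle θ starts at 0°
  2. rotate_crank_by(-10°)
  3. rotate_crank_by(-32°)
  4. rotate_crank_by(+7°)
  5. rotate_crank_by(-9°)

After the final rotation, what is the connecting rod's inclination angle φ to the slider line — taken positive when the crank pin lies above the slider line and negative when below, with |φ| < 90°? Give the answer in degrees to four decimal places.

-8.5256

set_geometry: r = 38 mm, L = 259 mm, e = 12 mm; θ ← 0°
rotate_crank_by(-10°): θ ← 0° -10° = -10°
rotate_crank_by(-32°): θ ← -10° -32° = -42°
rotate_crank_by(+7°): θ ← -42° +7° = -35°
rotate_crank_by(-9°): θ ← -35° -9° = -44°
crank pin P = (r cos θ, r sin θ) = (27.334912, -26.397018)
h = r sin θ − e = -26.397018 − 12 = -38.397018
sin φ = h / L = -38.397018 / 259 = -0.14825104
φ = arcsin(-0.14825104) = -8.525585°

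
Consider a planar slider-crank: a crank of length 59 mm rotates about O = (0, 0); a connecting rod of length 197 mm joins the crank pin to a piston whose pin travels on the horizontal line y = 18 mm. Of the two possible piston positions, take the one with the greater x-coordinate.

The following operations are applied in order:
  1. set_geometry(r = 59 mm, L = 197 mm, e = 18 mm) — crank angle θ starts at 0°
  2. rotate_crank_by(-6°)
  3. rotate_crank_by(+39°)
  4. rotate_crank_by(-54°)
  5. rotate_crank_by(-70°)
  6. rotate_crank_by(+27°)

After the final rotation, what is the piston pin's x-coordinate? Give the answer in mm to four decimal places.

209.6135

set_geometry: r = 59 mm, L = 197 mm, e = 18 mm; θ ← 0°
rotate_crank_by(-6°): θ ← 0° -6° = -6°
rotate_crank_by(+39°): θ ← -6° +39° = 33°
rotate_crank_by(-54°): θ ← 33° -54° = -21°
rotate_crank_by(-70°): θ ← -21° -70° = -91°
rotate_crank_by(+27°): θ ← -91° +27° = -64°
crank pin P = (r cos θ, r sin θ) = (25.863898, -53.028849)
h = r sin θ − e = -53.028849 − 18 = -71.028849
x = r cos θ + √(L² − h²) = 25.863898 + √(38809.0 − 5045.0974) = 25.863898 + 183.749565 = 209.613463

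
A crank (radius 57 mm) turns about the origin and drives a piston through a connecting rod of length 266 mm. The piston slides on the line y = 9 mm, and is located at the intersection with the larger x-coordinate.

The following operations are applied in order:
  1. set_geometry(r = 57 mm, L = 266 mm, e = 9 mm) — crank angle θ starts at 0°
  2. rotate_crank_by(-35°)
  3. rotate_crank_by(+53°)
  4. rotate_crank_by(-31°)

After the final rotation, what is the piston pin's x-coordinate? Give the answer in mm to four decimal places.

320.6425

set_geometry: r = 57 mm, L = 266 mm, e = 9 mm; θ ← 0°
rotate_crank_by(-35°): θ ← 0° -35° = -35°
rotate_crank_by(+53°): θ ← -35° +53° = 18°
rotate_crank_by(-31°): θ ← 18° -31° = -13°
crank pin P = (r cos θ, r sin θ) = (55.539094, -12.822210)
h = r sin θ − e = -12.822210 − 9 = -21.822210
x = r cos θ + √(L² − h²) = 55.539094 + √(70756.0 − 476.2089) = 55.539094 + 265.103359 = 320.642453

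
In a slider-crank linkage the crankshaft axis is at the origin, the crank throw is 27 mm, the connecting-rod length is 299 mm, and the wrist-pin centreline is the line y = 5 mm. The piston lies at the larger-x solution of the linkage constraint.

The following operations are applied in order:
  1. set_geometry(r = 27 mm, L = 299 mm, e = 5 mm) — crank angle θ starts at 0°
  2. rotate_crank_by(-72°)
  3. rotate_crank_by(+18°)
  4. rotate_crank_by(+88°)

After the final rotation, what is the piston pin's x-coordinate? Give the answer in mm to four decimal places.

set_geometry: r = 27 mm, L = 299 mm, e = 5 mm; θ ← 0°
rotate_crank_by(-72°): θ ← 0° -72° = -72°
rotate_crank_by(+18°): θ ← -72° +18° = -54°
rotate_crank_by(+88°): θ ← -54° +88° = 34°
crank pin P = (r cos θ, r sin θ) = (22.384014, 15.098208)
h = r sin θ − e = 15.098208 − 5 = 10.098208
x = r cos θ + √(L² − h²) = 22.384014 + √(89401.0 − 101.9738) = 22.384014 + 298.829427 = 321.213441

321.2134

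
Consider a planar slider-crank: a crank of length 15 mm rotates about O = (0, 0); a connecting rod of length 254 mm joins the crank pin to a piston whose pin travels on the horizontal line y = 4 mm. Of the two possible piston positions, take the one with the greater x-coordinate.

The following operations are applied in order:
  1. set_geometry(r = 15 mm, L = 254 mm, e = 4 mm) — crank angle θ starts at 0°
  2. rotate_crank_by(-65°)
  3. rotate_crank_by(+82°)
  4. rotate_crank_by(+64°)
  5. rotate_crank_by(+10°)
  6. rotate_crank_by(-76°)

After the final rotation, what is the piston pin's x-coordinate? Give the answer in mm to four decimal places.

268.4889

set_geometry: r = 15 mm, L = 254 mm, e = 4 mm; θ ← 0°
rotate_crank_by(-65°): θ ← 0° -65° = -65°
rotate_crank_by(+82°): θ ← -65° +82° = 17°
rotate_crank_by(+64°): θ ← 17° +64° = 81°
rotate_crank_by(+10°): θ ← 81° +10° = 91°
rotate_crank_by(-76°): θ ← 91° -76° = 15°
crank pin P = (r cos θ, r sin θ) = (14.488887, 3.882286)
h = r sin θ − e = 3.882286 − 4 = -0.117714
x = r cos θ + √(L² − h²) = 14.488887 + √(64516.0 − 0.0139) = 14.488887 + 253.999973 = 268.488860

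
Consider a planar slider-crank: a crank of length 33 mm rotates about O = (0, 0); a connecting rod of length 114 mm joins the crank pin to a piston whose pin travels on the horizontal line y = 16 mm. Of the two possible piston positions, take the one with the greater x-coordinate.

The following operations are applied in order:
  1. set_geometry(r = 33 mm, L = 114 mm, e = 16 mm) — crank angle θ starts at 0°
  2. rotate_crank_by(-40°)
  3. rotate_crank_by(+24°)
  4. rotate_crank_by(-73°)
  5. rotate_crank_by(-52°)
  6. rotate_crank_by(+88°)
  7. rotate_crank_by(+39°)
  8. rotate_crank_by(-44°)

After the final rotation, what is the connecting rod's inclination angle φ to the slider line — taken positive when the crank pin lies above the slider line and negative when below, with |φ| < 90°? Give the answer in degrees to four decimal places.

-22.6958

set_geometry: r = 33 mm, L = 114 mm, e = 16 mm; θ ← 0°
rotate_crank_by(-40°): θ ← 0° -40° = -40°
rotate_crank_by(+24°): θ ← -40° +24° = -16°
rotate_crank_by(-73°): θ ← -16° -73° = -89°
rotate_crank_by(-52°): θ ← -89° -52° = -141°
rotate_crank_by(+88°): θ ← -141° +88° = -53°
rotate_crank_by(+39°): θ ← -53° +39° = -14°
rotate_crank_by(-44°): θ ← -14° -44° = -58°
crank pin P = (r cos θ, r sin θ) = (17.487336, -27.985587)
h = r sin θ − e = -27.985587 − 16 = -43.985587
sin φ = h / L = -43.985587 / 114 = -0.38583848
φ = arcsin(-0.38583848) = -22.695804°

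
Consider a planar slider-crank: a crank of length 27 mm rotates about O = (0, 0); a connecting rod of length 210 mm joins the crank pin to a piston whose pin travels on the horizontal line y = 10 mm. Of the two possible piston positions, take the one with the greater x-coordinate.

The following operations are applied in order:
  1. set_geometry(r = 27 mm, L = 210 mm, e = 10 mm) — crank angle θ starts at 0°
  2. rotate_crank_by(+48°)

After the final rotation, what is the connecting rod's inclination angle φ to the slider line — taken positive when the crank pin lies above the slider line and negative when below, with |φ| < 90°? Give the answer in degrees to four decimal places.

set_geometry: r = 27 mm, L = 210 mm, e = 10 mm; θ ← 0°
rotate_crank_by(+48°): θ ← 0° +48° = 48°
crank pin P = (r cos θ, r sin θ) = (18.066526, 20.064910)
h = r sin θ − e = 20.064910 − 10 = 10.064910
sin φ = h / L = 10.064910 / 210 = 0.04792814
φ = arcsin(0.04792814) = 2.747133°

2.7471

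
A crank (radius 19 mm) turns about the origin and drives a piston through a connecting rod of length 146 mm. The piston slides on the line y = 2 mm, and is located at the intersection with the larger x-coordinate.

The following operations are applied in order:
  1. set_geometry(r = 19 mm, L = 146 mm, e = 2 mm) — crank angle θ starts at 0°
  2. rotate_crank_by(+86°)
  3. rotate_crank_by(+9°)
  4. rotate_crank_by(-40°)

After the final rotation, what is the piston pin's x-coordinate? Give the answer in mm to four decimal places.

set_geometry: r = 19 mm, L = 146 mm, e = 2 mm; θ ← 0°
rotate_crank_by(+86°): θ ← 0° +86° = 86°
rotate_crank_by(+9°): θ ← 86° +9° = 95°
rotate_crank_by(-40°): θ ← 95° -40° = 55°
crank pin P = (r cos θ, r sin θ) = (10.897952, 15.563889)
h = r sin θ − e = 15.563889 − 2 = 13.563889
x = r cos θ + √(L² − h²) = 10.897952 + √(21316.0 − 183.9791) = 10.897952 + 145.368569 = 156.266522

156.2665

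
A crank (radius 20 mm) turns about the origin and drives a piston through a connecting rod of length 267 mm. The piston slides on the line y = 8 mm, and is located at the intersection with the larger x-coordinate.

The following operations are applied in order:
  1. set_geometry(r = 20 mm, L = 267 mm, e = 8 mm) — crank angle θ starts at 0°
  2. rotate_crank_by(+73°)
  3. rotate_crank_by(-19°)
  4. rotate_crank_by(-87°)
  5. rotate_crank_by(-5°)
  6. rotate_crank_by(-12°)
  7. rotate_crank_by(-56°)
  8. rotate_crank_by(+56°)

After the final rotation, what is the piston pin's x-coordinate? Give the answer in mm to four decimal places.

278.8353

set_geometry: r = 20 mm, L = 267 mm, e = 8 mm; θ ← 0°
rotate_crank_by(+73°): θ ← 0° +73° = 73°
rotate_crank_by(-19°): θ ← 73° -19° = 54°
rotate_crank_by(-87°): θ ← 54° -87° = -33°
rotate_crank_by(-5°): θ ← -33° -5° = -38°
rotate_crank_by(-12°): θ ← -38° -12° = -50°
rotate_crank_by(-56°): θ ← -50° -56° = -106°
rotate_crank_by(+56°): θ ← -106° +56° = -50°
crank pin P = (r cos θ, r sin θ) = (12.855752, -15.320889)
h = r sin θ − e = -15.320889 − 8 = -23.320889
x = r cos θ + √(L² − h²) = 12.855752 + √(71289.0 − 543.8639) = 12.855752 + 265.979578 = 278.835331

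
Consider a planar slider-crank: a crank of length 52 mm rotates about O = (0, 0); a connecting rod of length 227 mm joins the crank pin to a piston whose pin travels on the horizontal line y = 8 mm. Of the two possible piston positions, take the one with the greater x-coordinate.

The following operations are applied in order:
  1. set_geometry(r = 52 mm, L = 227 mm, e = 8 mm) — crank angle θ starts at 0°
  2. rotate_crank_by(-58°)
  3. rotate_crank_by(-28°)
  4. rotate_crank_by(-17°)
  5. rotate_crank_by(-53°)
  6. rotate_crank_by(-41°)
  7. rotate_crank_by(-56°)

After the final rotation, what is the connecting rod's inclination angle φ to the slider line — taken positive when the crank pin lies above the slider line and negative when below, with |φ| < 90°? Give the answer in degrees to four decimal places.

set_geometry: r = 52 mm, L = 227 mm, e = 8 mm; θ ← 0°
rotate_crank_by(-58°): θ ← 0° -58° = -58°
rotate_crank_by(-28°): θ ← -58° -28° = -86°
rotate_crank_by(-17°): θ ← -86° -17° = -103°
rotate_crank_by(-53°): θ ← -103° -53° = -156°
rotate_crank_by(-41°): θ ← -156° -41° = -197°
rotate_crank_by(-56°): θ ← -197° -56° = -253°
crank pin P = (r cos θ, r sin θ) = (-15.203329, 49.727847)
h = r sin θ − e = 49.727847 − 8 = 41.727847
sin φ = h / L = 41.727847 / 227 = 0.18382312
φ = arcsin(0.18382312) = 10.592525°

10.5925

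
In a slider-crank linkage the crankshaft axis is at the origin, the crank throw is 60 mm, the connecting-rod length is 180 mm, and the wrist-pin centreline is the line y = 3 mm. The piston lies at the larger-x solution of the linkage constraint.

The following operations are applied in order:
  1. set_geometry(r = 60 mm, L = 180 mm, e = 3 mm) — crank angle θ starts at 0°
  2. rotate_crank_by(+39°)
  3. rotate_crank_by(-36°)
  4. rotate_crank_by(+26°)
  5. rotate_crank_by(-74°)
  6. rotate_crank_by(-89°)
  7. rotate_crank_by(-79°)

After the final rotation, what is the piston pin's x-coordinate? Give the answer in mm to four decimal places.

127.2162

set_geometry: r = 60 mm, L = 180 mm, e = 3 mm; θ ← 0°
rotate_crank_by(+39°): θ ← 0° +39° = 39°
rotate_crank_by(-36°): θ ← 39° -36° = 3°
rotate_crank_by(+26°): θ ← 3° +26° = 29°
rotate_crank_by(-74°): θ ← 29° -74° = -45°
rotate_crank_by(-89°): θ ← -45° -89° = -134°
rotate_crank_by(-79°): θ ← -134° -79° = -213°
crank pin P = (r cos θ, r sin θ) = (-50.320234, 32.678342)
h = r sin θ − e = 32.678342 − 3 = 29.678342
x = r cos θ + √(L² − h²) = -50.320234 + √(32400.0 − 880.8040) = -50.320234 + 177.536464 = 127.216230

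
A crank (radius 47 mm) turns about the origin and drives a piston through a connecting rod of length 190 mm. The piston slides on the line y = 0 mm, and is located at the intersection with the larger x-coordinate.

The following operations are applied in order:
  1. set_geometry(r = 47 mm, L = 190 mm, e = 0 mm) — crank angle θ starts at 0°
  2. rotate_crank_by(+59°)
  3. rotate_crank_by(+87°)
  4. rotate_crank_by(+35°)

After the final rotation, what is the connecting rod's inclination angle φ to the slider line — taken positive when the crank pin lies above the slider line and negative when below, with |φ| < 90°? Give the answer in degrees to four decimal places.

set_geometry: r = 47 mm, L = 190 mm, e = 0 mm; θ ← 0°
rotate_crank_by(+59°): θ ← 0° +59° = 59°
rotate_crank_by(+87°): θ ← 59° +87° = 146°
rotate_crank_by(+35°): θ ← 146° +35° = 181°
crank pin P = (r cos θ, r sin θ) = (-46.992842, -0.820263)
h = r sin θ − e = -0.820263 − 0 = -0.820263
sin φ = h / L = -0.820263 / 190 = -0.00431717
φ = arcsin(-0.00431717) = -0.247357°

-0.2474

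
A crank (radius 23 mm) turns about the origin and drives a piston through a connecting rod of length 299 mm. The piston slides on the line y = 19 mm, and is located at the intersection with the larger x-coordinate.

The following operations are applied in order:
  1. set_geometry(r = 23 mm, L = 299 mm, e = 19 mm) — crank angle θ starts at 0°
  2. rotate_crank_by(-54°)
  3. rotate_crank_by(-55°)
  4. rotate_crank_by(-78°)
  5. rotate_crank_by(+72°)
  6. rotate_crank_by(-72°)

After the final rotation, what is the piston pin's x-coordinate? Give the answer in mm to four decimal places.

275.7324

set_geometry: r = 23 mm, L = 299 mm, e = 19 mm; θ ← 0°
rotate_crank_by(-54°): θ ← 0° -54° = -54°
rotate_crank_by(-55°): θ ← -54° -55° = -109°
rotate_crank_by(-78°): θ ← -109° -78° = -187°
rotate_crank_by(+72°): θ ← -187° +72° = -115°
rotate_crank_by(-72°): θ ← -115° -72° = -187°
crank pin P = (r cos θ, r sin θ) = (-22.828561, 2.802995)
h = r sin θ − e = 2.802995 − 19 = -16.197005
x = r cos θ + √(L² − h²) = -22.828561 + √(89401.0 − 262.3430) = -22.828561 + 298.560977 = 275.732416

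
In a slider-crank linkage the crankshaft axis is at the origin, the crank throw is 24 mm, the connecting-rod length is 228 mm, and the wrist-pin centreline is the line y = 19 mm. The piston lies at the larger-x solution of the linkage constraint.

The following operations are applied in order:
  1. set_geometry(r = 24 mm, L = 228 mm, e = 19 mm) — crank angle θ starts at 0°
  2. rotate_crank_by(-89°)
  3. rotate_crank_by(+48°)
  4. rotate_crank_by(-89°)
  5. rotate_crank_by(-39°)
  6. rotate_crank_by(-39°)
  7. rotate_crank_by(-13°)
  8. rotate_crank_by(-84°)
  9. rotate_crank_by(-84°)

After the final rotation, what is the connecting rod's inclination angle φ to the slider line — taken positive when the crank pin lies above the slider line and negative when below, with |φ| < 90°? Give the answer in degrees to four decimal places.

-7.7220

set_geometry: r = 24 mm, L = 228 mm, e = 19 mm; θ ← 0°
rotate_crank_by(-89°): θ ← 0° -89° = -89°
rotate_crank_by(+48°): θ ← -89° +48° = -41°
rotate_crank_by(-89°): θ ← -41° -89° = -130°
rotate_crank_by(-39°): θ ← -130° -39° = -169°
rotate_crank_by(-39°): θ ← -169° -39° = -208°
rotate_crank_by(-13°): θ ← -208° -13° = -221°
rotate_crank_by(-84°): θ ← -221° -84° = -305°
rotate_crank_by(-84°): θ ← -305° -84° = -389°
crank pin P = (r cos θ, r sin θ) = (20.990873, -11.635431)
h = r sin θ − e = -11.635431 − 19 = -30.635431
sin φ = h / L = -30.635431 / 228 = -0.13436592
φ = arcsin(-0.13436592) = -7.721956°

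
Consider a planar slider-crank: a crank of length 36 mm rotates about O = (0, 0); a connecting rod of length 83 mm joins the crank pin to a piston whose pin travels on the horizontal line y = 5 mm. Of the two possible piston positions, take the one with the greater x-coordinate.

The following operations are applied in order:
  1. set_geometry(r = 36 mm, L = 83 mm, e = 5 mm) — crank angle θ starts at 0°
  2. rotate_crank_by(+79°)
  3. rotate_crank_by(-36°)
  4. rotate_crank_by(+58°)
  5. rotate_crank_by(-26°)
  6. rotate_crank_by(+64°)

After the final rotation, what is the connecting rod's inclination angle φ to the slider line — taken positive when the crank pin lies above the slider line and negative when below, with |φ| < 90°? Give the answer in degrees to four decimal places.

set_geometry: r = 36 mm, L = 83 mm, e = 5 mm; θ ← 0°
rotate_crank_by(+79°): θ ← 0° +79° = 79°
rotate_crank_by(-36°): θ ← 79° -36° = 43°
rotate_crank_by(+58°): θ ← 43° +58° = 101°
rotate_crank_by(-26°): θ ← 101° -26° = 75°
rotate_crank_by(+64°): θ ← 75° +64° = 139°
crank pin P = (r cos θ, r sin θ) = (-27.169545, 23.618125)
h = r sin θ − e = 23.618125 − 5 = 18.618125
sin φ = h / L = 18.618125 / 83 = 0.22431476
φ = arcsin(0.22431476) = 12.962587°

12.9626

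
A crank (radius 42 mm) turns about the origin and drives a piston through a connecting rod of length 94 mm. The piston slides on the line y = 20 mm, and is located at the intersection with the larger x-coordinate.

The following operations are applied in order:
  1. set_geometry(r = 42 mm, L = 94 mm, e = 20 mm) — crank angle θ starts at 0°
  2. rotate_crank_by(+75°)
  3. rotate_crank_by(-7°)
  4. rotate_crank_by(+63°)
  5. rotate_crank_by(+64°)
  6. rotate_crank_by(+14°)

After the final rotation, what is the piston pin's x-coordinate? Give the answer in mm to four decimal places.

set_geometry: r = 42 mm, L = 94 mm, e = 20 mm; θ ← 0°
rotate_crank_by(+75°): θ ← 0° +75° = 75°
rotate_crank_by(-7°): θ ← 75° -7° = 68°
rotate_crank_by(+63°): θ ← 68° +63° = 131°
rotate_crank_by(+64°): θ ← 131° +64° = 195°
rotate_crank_by(+14°): θ ← 195° +14° = 209°
crank pin P = (r cos θ, r sin θ) = (-36.734028, -20.362004)
h = r sin θ − e = -20.362004 − 20 = -40.362004
x = r cos θ + √(L² − h²) = -36.734028 + √(8836.0 − 1629.0914) = -36.734028 + 84.893513 = 48.159486

48.1595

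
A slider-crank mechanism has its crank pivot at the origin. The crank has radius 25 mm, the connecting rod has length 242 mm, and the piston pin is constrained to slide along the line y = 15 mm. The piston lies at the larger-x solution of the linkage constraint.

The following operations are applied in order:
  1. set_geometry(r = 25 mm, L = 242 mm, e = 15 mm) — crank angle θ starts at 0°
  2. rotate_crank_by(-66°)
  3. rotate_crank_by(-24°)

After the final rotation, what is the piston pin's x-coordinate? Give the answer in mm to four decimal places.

238.6713

set_geometry: r = 25 mm, L = 242 mm, e = 15 mm; θ ← 0°
rotate_crank_by(-66°): θ ← 0° -66° = -66°
rotate_crank_by(-24°): θ ← -66° -24° = -90°
crank pin P = (r cos θ, r sin θ) = (0.000000, -25.000000)
h = r sin θ − e = -25.000000 − 15 = -40.000000
x = r cos θ + √(L² − h²) = 0.000000 + √(58564.0 − 1600.0000) = 0.000000 + 238.671322 = 238.671322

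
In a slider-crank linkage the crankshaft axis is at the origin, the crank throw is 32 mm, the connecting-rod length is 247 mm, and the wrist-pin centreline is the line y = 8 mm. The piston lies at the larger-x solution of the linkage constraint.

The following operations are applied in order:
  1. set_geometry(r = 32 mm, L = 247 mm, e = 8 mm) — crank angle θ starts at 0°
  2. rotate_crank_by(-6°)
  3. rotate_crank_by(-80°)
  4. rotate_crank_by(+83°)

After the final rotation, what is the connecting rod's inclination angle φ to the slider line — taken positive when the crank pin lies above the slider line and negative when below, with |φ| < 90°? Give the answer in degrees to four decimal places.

-2.2448

set_geometry: r = 32 mm, L = 247 mm, e = 8 mm; θ ← 0°
rotate_crank_by(-6°): θ ← 0° -6° = -6°
rotate_crank_by(-80°): θ ← -6° -80° = -86°
rotate_crank_by(+83°): θ ← -86° +83° = -3°
crank pin P = (r cos θ, r sin θ) = (31.956145, -1.674751)
h = r sin θ − e = -1.674751 − 8 = -9.674751
sin φ = h / L = -9.674751 / 247 = -0.03916903
φ = arcsin(-0.03916903) = -2.244794°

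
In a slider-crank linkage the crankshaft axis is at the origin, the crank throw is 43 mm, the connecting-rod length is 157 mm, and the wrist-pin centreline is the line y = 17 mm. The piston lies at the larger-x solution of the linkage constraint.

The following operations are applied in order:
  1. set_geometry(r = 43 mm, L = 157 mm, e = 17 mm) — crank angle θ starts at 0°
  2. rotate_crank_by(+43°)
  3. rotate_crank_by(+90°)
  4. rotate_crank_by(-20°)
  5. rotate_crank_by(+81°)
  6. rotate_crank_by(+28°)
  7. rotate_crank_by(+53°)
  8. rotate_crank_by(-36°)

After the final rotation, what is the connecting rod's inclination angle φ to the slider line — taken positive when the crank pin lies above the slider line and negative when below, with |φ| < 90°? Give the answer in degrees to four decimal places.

-20.0626

set_geometry: r = 43 mm, L = 157 mm, e = 17 mm; θ ← 0°
rotate_crank_by(+43°): θ ← 0° +43° = 43°
rotate_crank_by(+90°): θ ← 43° +90° = 133°
rotate_crank_by(-20°): θ ← 133° -20° = 113°
rotate_crank_by(+81°): θ ← 113° +81° = 194°
rotate_crank_by(+28°): θ ← 194° +28° = 222°
rotate_crank_by(+53°): θ ← 222° +53° = 275°
rotate_crank_by(-36°): θ ← 275° -36° = 239°
crank pin P = (r cos θ, r sin θ) = (-22.146637, -36.858194)
h = r sin θ − e = -36.858194 − 17 = -53.858194
sin φ = h / L = -53.858194 / 157 = -0.34304582
φ = arcsin(-0.34304582) = -20.062551°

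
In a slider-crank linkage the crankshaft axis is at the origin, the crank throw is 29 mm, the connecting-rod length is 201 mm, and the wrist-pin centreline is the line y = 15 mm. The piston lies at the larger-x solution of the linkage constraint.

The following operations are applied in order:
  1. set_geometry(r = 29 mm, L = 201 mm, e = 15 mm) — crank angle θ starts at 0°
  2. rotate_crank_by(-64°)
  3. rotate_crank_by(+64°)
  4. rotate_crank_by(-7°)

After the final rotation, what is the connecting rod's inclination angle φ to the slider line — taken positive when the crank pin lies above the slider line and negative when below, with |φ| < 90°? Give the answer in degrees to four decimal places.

set_geometry: r = 29 mm, L = 201 mm, e = 15 mm; θ ← 0°
rotate_crank_by(-64°): θ ← 0° -64° = -64°
rotate_crank_by(+64°): θ ← -64° +64° = 0°
rotate_crank_by(-7°): θ ← 0° -7° = -7°
crank pin P = (r cos θ, r sin θ) = (28.783838, -3.534211)
h = r sin θ − e = -3.534211 − 15 = -18.534211
sin φ = h / L = -18.534211 / 201 = -0.09221000
φ = arcsin(-0.09221000) = -5.290760°

-5.2908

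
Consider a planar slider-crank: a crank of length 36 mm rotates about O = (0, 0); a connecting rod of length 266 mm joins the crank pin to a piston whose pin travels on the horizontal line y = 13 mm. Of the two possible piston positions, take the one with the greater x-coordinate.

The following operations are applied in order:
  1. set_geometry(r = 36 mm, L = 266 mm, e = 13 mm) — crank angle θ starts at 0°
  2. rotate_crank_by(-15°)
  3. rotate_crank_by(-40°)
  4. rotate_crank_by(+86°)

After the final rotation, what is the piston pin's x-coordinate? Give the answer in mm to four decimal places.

296.8003

set_geometry: r = 36 mm, L = 266 mm, e = 13 mm; θ ← 0°
rotate_crank_by(-15°): θ ← 0° -15° = -15°
rotate_crank_by(-40°): θ ← -15° -40° = -55°
rotate_crank_by(+86°): θ ← -55° +86° = 31°
crank pin P = (r cos θ, r sin θ) = (30.858023, 18.541371)
h = r sin θ − e = 18.541371 − 13 = 5.541371
x = r cos θ + √(L² − h²) = 30.858023 + √(70756.0 − 30.7068) = 30.858023 + 265.942274 = 296.800297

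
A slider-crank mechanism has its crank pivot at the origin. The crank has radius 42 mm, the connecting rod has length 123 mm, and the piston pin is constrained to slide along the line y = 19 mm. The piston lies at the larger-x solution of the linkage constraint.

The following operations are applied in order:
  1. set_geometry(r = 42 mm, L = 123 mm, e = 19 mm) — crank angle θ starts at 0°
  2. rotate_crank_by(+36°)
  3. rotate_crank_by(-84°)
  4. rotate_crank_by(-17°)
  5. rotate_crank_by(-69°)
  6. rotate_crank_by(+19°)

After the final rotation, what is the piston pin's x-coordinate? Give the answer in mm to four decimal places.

91.2115

set_geometry: r = 42 mm, L = 123 mm, e = 19 mm; θ ← 0°
rotate_crank_by(+36°): θ ← 0° +36° = 36°
rotate_crank_by(-84°): θ ← 36° -84° = -48°
rotate_crank_by(-17°): θ ← -48° -17° = -65°
rotate_crank_by(-69°): θ ← -65° -69° = -134°
rotate_crank_by(+19°): θ ← -134° +19° = -115°
crank pin P = (r cos θ, r sin θ) = (-17.749967, -38.064927)
h = r sin θ − e = -38.064927 − 19 = -57.064927
x = r cos θ + √(L² − h²) = -17.749967 + √(15129.0 − 3256.4059) = -17.749967 + 108.961434 = 91.211467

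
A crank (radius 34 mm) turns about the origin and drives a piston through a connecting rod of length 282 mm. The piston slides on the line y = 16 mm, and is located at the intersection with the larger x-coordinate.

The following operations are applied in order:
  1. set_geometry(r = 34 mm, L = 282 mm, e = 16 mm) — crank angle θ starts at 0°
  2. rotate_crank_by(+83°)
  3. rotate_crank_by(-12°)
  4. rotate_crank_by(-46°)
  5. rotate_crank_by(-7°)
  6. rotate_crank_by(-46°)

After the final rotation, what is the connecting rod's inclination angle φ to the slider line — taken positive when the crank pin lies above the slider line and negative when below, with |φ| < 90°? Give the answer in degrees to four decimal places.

set_geometry: r = 34 mm, L = 282 mm, e = 16 mm; θ ← 0°
rotate_crank_by(+83°): θ ← 0° +83° = 83°
rotate_crank_by(-12°): θ ← 83° -12° = 71°
rotate_crank_by(-46°): θ ← 71° -46° = 25°
rotate_crank_by(-7°): θ ← 25° -7° = 18°
rotate_crank_by(-46°): θ ← 18° -46° = -28°
crank pin P = (r cos θ, r sin θ) = (30.020218, -15.962033)
h = r sin θ − e = -15.962033 − 16 = -31.962033
sin φ = h / L = -31.962033 / 282 = -0.11334054
φ = arcsin(-0.11334054) = -6.507919°

-6.5079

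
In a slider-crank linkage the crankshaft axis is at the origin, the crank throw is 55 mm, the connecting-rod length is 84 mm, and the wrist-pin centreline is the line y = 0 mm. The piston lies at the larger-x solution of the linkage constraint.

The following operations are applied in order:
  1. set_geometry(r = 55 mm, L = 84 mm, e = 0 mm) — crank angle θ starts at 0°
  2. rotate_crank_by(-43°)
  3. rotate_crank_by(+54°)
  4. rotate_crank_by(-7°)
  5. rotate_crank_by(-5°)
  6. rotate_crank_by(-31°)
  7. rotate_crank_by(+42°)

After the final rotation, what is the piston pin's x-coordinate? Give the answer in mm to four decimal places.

137.6197

set_geometry: r = 55 mm, L = 84 mm, e = 0 mm; θ ← 0°
rotate_crank_by(-43°): θ ← 0° -43° = -43°
rotate_crank_by(+54°): θ ← -43° +54° = 11°
rotate_crank_by(-7°): θ ← 11° -7° = 4°
rotate_crank_by(-5°): θ ← 4° -5° = -1°
rotate_crank_by(-31°): θ ← -1° -31° = -32°
rotate_crank_by(+42°): θ ← -32° +42° = 10°
crank pin P = (r cos θ, r sin θ) = (54.164426, 9.550650)
h = r sin θ − e = 9.550650 − 0 = 9.550650
x = r cos θ + √(L² − h²) = 54.164426 + √(7056.0 − 91.2149) = 54.164426 + 83.455288 = 137.619714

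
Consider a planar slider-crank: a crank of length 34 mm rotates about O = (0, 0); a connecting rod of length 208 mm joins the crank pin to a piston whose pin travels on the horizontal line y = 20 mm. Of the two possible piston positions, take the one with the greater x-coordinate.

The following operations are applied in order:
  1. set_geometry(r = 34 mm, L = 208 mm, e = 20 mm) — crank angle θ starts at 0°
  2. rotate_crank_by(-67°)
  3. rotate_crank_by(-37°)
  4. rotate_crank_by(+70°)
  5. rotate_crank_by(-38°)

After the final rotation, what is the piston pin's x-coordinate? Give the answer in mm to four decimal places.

set_geometry: r = 34 mm, L = 208 mm, e = 20 mm; θ ← 0°
rotate_crank_by(-67°): θ ← 0° -67° = -67°
rotate_crank_by(-37°): θ ← -67° -37° = -104°
rotate_crank_by(+70°): θ ← -104° +70° = -34°
rotate_crank_by(-38°): θ ← -34° -38° = -72°
crank pin P = (r cos θ, r sin θ) = (10.506578, -32.335922)
h = r sin θ − e = -32.335922 − 20 = -52.335922
x = r cos θ + √(L² − h²) = 10.506578 + √(43264.0 − 2739.0487) = 10.506578 + 201.308100 = 211.814678

211.8147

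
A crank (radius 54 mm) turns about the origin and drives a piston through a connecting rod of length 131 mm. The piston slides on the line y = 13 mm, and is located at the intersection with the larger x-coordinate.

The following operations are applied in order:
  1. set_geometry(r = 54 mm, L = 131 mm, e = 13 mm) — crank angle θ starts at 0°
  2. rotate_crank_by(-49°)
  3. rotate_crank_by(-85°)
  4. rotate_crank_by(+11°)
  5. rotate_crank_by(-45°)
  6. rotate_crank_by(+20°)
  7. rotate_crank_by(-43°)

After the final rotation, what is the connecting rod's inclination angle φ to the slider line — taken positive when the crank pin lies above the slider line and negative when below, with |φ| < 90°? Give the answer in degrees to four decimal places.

set_geometry: r = 54 mm, L = 131 mm, e = 13 mm; θ ← 0°
rotate_crank_by(-49°): θ ← 0° -49° = -49°
rotate_crank_by(-85°): θ ← -49° -85° = -134°
rotate_crank_by(+11°): θ ← -134° +11° = -123°
rotate_crank_by(-45°): θ ← -123° -45° = -168°
rotate_crank_by(+20°): θ ← -168° +20° = -148°
rotate_crank_by(-43°): θ ← -148° -43° = -191°
crank pin P = (r cos θ, r sin θ) = (-53.007868, 10.303686)
h = r sin θ − e = 10.303686 − 13 = -2.696314
sin φ = h / L = -2.696314 / 131 = -0.02058255
φ = arcsin(-0.02058255) = -1.179377°

-1.1794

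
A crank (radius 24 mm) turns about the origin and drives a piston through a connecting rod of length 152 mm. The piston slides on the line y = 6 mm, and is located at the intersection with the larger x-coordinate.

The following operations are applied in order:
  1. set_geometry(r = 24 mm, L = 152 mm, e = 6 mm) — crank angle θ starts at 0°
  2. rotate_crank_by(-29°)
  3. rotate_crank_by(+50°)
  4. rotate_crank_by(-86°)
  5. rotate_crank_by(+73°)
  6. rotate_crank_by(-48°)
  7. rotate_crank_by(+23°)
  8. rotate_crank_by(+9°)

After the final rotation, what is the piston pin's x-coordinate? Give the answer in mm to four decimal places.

set_geometry: r = 24 mm, L = 152 mm, e = 6 mm; θ ← 0°
rotate_crank_by(-29°): θ ← 0° -29° = -29°
rotate_crank_by(+50°): θ ← -29° +50° = 21°
rotate_crank_by(-86°): θ ← 21° -86° = -65°
rotate_crank_by(+73°): θ ← -65° +73° = 8°
rotate_crank_by(-48°): θ ← 8° -48° = -40°
rotate_crank_by(+23°): θ ← -40° +23° = -17°
rotate_crank_by(+9°): θ ← -17° +9° = -8°
crank pin P = (r cos θ, r sin θ) = (23.766434, -3.340154)
h = r sin θ − e = -3.340154 − 6 = -9.340154
x = r cos θ + √(L² − h²) = 23.766434 + √(23104.0 − 87.2385) = 23.766434 + 151.712760 = 175.479194

175.4792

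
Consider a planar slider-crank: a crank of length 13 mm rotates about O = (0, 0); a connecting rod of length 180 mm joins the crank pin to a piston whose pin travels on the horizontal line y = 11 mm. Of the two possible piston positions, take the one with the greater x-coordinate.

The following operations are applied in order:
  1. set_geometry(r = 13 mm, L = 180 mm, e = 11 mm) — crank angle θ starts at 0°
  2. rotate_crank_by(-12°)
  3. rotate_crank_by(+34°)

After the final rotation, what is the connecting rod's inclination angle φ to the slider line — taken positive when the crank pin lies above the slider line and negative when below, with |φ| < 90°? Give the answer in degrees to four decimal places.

set_geometry: r = 13 mm, L = 180 mm, e = 11 mm; θ ← 0°
rotate_crank_by(-12°): θ ← 0° -12° = -12°
rotate_crank_by(+34°): θ ← -12° +34° = 22°
crank pin P = (r cos θ, r sin θ) = (12.053390, 4.869886)
h = r sin θ − e = 4.869886 − 11 = -6.130114
sin φ = h / L = -6.130114 / 180 = -0.03405619
φ = arcsin(-0.03405619) = -1.951653°

-1.9517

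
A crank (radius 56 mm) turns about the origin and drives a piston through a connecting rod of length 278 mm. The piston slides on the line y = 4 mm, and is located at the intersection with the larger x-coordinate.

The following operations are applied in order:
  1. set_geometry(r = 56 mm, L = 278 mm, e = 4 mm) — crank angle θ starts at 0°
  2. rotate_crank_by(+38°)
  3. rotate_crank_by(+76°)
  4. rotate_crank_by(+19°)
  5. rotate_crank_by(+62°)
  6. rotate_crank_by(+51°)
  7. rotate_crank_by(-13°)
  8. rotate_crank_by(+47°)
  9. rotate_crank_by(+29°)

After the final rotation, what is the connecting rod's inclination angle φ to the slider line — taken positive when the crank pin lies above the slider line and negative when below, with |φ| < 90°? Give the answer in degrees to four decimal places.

-9.8422

set_geometry: r = 56 mm, L = 278 mm, e = 4 mm; θ ← 0°
rotate_crank_by(+38°): θ ← 0° +38° = 38°
rotate_crank_by(+76°): θ ← 38° +76° = 114°
rotate_crank_by(+19°): θ ← 114° +19° = 133°
rotate_crank_by(+62°): θ ← 133° +62° = 195°
rotate_crank_by(+51°): θ ← 195° +51° = 246°
rotate_crank_by(-13°): θ ← 246° -13° = 233°
rotate_crank_by(+47°): θ ← 233° +47° = 280°
rotate_crank_by(+29°): θ ← 280° +29° = 309°
crank pin P = (r cos θ, r sin θ) = (35.241942, -43.520174)
h = r sin θ − e = -43.520174 − 4 = -47.520174
sin φ = h / L = -47.520174 / 278 = -0.17093588
φ = arcsin(-0.17093588) = -9.842237°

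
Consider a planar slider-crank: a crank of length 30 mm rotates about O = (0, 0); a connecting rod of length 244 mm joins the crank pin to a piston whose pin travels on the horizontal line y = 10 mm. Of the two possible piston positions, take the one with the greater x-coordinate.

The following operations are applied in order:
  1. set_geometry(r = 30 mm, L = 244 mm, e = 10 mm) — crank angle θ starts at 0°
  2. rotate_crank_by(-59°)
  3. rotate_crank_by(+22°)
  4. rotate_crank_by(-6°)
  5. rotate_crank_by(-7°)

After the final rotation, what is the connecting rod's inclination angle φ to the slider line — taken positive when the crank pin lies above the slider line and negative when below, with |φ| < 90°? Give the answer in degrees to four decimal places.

set_geometry: r = 30 mm, L = 244 mm, e = 10 mm; θ ← 0°
rotate_crank_by(-59°): θ ← 0° -59° = -59°
rotate_crank_by(+22°): θ ← -59° +22° = -37°
rotate_crank_by(-6°): θ ← -37° -6° = -43°
rotate_crank_by(-7°): θ ← -43° -7° = -50°
crank pin P = (r cos θ, r sin θ) = (19.283628, -22.981333)
h = r sin θ − e = -22.981333 − 10 = -32.981333
sin φ = h / L = -32.981333 / 244 = -0.13516940
φ = arcsin(-0.13516940) = -7.768416°

-7.7684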